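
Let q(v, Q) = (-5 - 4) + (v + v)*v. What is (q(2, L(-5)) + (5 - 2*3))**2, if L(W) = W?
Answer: 4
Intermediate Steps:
q(v, Q) = -9 + 2*v**2 (q(v, Q) = -9 + (2*v)*v = -9 + 2*v**2)
(q(2, L(-5)) + (5 - 2*3))**2 = ((-9 + 2*2**2) + (5 - 2*3))**2 = ((-9 + 2*4) + (5 - 6))**2 = ((-9 + 8) - 1)**2 = (-1 - 1)**2 = (-2)**2 = 4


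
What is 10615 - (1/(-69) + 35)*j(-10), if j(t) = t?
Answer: 756575/69 ≈ 10965.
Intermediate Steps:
10615 - (1/(-69) + 35)*j(-10) = 10615 - (1/(-69) + 35)*(-10) = 10615 - (-1/69 + 35)*(-10) = 10615 - 2414*(-10)/69 = 10615 - 1*(-24140/69) = 10615 + 24140/69 = 756575/69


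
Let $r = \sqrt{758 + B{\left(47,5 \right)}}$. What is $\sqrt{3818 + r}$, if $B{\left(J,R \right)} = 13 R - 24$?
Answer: $\sqrt{3818 + \sqrt{799}} \approx 62.018$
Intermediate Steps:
$B{\left(J,R \right)} = -24 + 13 R$
$r = \sqrt{799}$ ($r = \sqrt{758 + \left(-24 + 13 \cdot 5\right)} = \sqrt{758 + \left(-24 + 65\right)} = \sqrt{758 + 41} = \sqrt{799} \approx 28.267$)
$\sqrt{3818 + r} = \sqrt{3818 + \sqrt{799}}$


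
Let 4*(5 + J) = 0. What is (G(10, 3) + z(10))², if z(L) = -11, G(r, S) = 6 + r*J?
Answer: 3025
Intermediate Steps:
J = -5 (J = -5 + (¼)*0 = -5 + 0 = -5)
G(r, S) = 6 - 5*r (G(r, S) = 6 + r*(-5) = 6 - 5*r)
(G(10, 3) + z(10))² = ((6 - 5*10) - 11)² = ((6 - 50) - 11)² = (-44 - 11)² = (-55)² = 3025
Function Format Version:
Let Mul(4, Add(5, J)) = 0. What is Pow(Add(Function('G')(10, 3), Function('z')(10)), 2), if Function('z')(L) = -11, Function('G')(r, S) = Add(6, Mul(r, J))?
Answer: 3025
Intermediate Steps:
J = -5 (J = Add(-5, Mul(Rational(1, 4), 0)) = Add(-5, 0) = -5)
Function('G')(r, S) = Add(6, Mul(-5, r)) (Function('G')(r, S) = Add(6, Mul(r, -5)) = Add(6, Mul(-5, r)))
Pow(Add(Function('G')(10, 3), Function('z')(10)), 2) = Pow(Add(Add(6, Mul(-5, 10)), -11), 2) = Pow(Add(Add(6, -50), -11), 2) = Pow(Add(-44, -11), 2) = Pow(-55, 2) = 3025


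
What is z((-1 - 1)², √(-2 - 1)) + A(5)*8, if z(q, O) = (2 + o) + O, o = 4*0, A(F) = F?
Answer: 42 + I*√3 ≈ 42.0 + 1.732*I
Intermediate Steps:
o = 0
z(q, O) = 2 + O (z(q, O) = (2 + 0) + O = 2 + O)
z((-1 - 1)², √(-2 - 1)) + A(5)*8 = (2 + √(-2 - 1)) + 5*8 = (2 + √(-3)) + 40 = (2 + I*√3) + 40 = 42 + I*√3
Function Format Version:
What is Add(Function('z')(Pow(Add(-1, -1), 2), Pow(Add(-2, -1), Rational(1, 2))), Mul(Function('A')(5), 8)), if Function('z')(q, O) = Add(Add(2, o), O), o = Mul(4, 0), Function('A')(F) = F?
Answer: Add(42, Mul(I, Pow(3, Rational(1, 2)))) ≈ Add(42.000, Mul(1.7320, I))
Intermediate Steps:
o = 0
Function('z')(q, O) = Add(2, O) (Function('z')(q, O) = Add(Add(2, 0), O) = Add(2, O))
Add(Function('z')(Pow(Add(-1, -1), 2), Pow(Add(-2, -1), Rational(1, 2))), Mul(Function('A')(5), 8)) = Add(Add(2, Pow(Add(-2, -1), Rational(1, 2))), Mul(5, 8)) = Add(Add(2, Pow(-3, Rational(1, 2))), 40) = Add(Add(2, Mul(I, Pow(3, Rational(1, 2)))), 40) = Add(42, Mul(I, Pow(3, Rational(1, 2))))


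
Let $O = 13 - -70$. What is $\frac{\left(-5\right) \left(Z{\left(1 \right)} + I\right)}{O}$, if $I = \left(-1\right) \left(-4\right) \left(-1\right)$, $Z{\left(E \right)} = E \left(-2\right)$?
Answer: $\frac{30}{83} \approx 0.36145$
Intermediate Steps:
$Z{\left(E \right)} = - 2 E$
$I = -4$ ($I = 4 \left(-1\right) = -4$)
$O = 83$ ($O = 13 + 70 = 83$)
$\frac{\left(-5\right) \left(Z{\left(1 \right)} + I\right)}{O} = \frac{\left(-5\right) \left(\left(-2\right) 1 - 4\right)}{83} = - 5 \left(-2 - 4\right) \frac{1}{83} = \left(-5\right) \left(-6\right) \frac{1}{83} = 30 \cdot \frac{1}{83} = \frac{30}{83}$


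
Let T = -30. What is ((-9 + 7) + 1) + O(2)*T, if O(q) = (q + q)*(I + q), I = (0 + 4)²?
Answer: -2161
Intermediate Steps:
I = 16 (I = 4² = 16)
O(q) = 2*q*(16 + q) (O(q) = (q + q)*(16 + q) = (2*q)*(16 + q) = 2*q*(16 + q))
((-9 + 7) + 1) + O(2)*T = ((-9 + 7) + 1) + (2*2*(16 + 2))*(-30) = (-2 + 1) + (2*2*18)*(-30) = -1 + 72*(-30) = -1 - 2160 = -2161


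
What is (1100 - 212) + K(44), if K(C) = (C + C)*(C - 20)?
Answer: 3000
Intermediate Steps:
K(C) = 2*C*(-20 + C) (K(C) = (2*C)*(-20 + C) = 2*C*(-20 + C))
(1100 - 212) + K(44) = (1100 - 212) + 2*44*(-20 + 44) = 888 + 2*44*24 = 888 + 2112 = 3000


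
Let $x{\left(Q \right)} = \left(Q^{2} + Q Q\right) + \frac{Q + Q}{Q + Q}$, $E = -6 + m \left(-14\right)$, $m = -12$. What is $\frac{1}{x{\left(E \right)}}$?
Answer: $\frac{1}{52489} \approx 1.9052 \cdot 10^{-5}$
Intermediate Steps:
$E = 162$ ($E = -6 - -168 = -6 + 168 = 162$)
$x{\left(Q \right)} = 1 + 2 Q^{2}$ ($x{\left(Q \right)} = \left(Q^{2} + Q^{2}\right) + \frac{2 Q}{2 Q} = 2 Q^{2} + 2 Q \frac{1}{2 Q} = 2 Q^{2} + 1 = 1 + 2 Q^{2}$)
$\frac{1}{x{\left(E \right)}} = \frac{1}{1 + 2 \cdot 162^{2}} = \frac{1}{1 + 2 \cdot 26244} = \frac{1}{1 + 52488} = \frac{1}{52489}$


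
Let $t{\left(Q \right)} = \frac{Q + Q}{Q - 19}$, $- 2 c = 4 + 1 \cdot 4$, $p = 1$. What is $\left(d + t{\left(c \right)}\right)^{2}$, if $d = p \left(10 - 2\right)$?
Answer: $\frac{36864}{529} \approx 69.686$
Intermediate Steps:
$c = -4$ ($c = - \frac{4 + 1 \cdot 4}{2} = - \frac{4 + 4}{2} = \left(- \frac{1}{2}\right) 8 = -4$)
$t{\left(Q \right)} = \frac{2 Q}{-19 + Q}$
$d = 8$ ($d = 1 \left(10 - 2\right) = 1 \cdot 8 = 8$)
$\left(d + t{\left(c \right)}\right)^{2} = \left(8 + 2 \left(-4\right) \frac{1}{-19 - 4}\right)^{2} = \left(8 + 2 \left(-4\right) \frac{1}{-23}\right)^{2} = \left(8 + 2 \left(-4\right) \left(- \frac{1}{23}\right)\right)^{2} = \left(8 + \frac{8}{23}\right)^{2} = \left(\frac{192}{23}\right)^{2} = \frac{36864}{529}$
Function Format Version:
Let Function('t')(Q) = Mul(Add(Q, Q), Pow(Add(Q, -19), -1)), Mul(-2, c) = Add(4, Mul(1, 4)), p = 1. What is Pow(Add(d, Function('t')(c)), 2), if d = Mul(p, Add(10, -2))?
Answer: Rational(36864, 529) ≈ 69.686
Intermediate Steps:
c = -4 (c = Mul(Rational(-1, 2), Add(4, Mul(1, 4))) = Mul(Rational(-1, 2), Add(4, 4)) = Mul(Rational(-1, 2), 8) = -4)
Function('t')(Q) = Mul(2, Q, Pow(Add(-19, Q), -1)) (Function('t')(Q) = Mul(Mul(2, Q), Pow(Add(-19, Q), -1)) = Mul(2, Q, Pow(Add(-19, Q), -1)))
d = 8 (d = Mul(1, Add(10, -2)) = Mul(1, 8) = 8)
Pow(Add(d, Function('t')(c)), 2) = Pow(Add(8, Mul(2, -4, Pow(Add(-19, -4), -1))), 2) = Pow(Add(8, Mul(2, -4, Pow(-23, -1))), 2) = Pow(Add(8, Mul(2, -4, Rational(-1, 23))), 2) = Pow(Add(8, Rational(8, 23)), 2) = Pow(Rational(192, 23), 2) = Rational(36864, 529)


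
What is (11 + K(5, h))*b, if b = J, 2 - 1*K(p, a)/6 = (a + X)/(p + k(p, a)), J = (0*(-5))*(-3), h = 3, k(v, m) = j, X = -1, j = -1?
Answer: 0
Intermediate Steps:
k(v, m) = -1
J = 0 (J = 0*(-3) = 0)
K(p, a) = 12 - 6*(-1 + a)/(-1 + p) (K(p, a) = 12 - 6*(a - 1)/(p - 1) = 12 - 6*(-1 + a)/(-1 + p))
b = 0
(11 + K(5, h))*b = (11 + 6*(-1 - 1*3 + 2*5)/(-1 + 5))*0 = (11 + 6*(-1 - 3 + 10)/4)*0 = (11 + 6*(1/4)*6)*0 = (11 + 9)*0 = 20*0 = 0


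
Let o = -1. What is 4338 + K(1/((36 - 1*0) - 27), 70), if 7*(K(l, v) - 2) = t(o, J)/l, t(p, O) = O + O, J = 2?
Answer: 30416/7 ≈ 4345.1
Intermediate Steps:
t(p, O) = 2*O
K(l, v) = 2 + 4/(7*l) (K(l, v) = 2 + ((2*2)/l)/7 = 2 + (4/l)/7 = 2 + 4/(7*l))
4338 + K(1/((36 - 1*0) - 27), 70) = 4338 + (2 + 4/(7*(1/((36 - 1*0) - 27)))) = 4338 + (2 + 4/(7*(1/((36 + 0) - 27)))) = 4338 + (2 + 4/(7*(1/(36 - 27)))) = 4338 + (2 + 4/(7*(1/9))) = 4338 + (2 + 4/(7*(⅑))) = 4338 + (2 + (4/7)*9) = 4338 + (2 + 36/7) = 4338 + 50/7 = 30416/7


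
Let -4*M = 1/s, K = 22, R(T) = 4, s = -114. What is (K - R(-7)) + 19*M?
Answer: 433/24 ≈ 18.042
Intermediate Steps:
M = 1/456 (M = -¼/(-114) = -¼*(-1/114) = 1/456 ≈ 0.0021930)
(K - R(-7)) + 19*M = (22 - 1*4) + 19*(1/456) = (22 - 4) + 1/24 = 18 + 1/24 = 433/24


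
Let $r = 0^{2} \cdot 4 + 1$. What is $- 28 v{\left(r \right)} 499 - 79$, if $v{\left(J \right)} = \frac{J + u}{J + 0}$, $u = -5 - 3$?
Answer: $97725$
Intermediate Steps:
$u = -8$
$r = 1$ ($r = 0 \cdot 4 + 1 = 0 + 1 = 1$)
$v{\left(J \right)} = \frac{-8 + J}{J}$ ($v{\left(J \right)} = \frac{J - 8}{J + 0} = \frac{-8 + J}{J}$)
$- 28 v{\left(r \right)} 499 - 79 = - 28 \frac{-8 + 1}{1} \cdot 499 - 79 = - 28 \cdot 1 \left(-7\right) 499 - 79 = \left(-28\right) \left(-7\right) 499 - 79 = 196 \cdot 499 - 79 = 97804 - 79 = 97725$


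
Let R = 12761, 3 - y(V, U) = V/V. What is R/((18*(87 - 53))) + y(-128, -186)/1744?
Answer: 2782051/133416 ≈ 20.852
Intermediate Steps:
y(V, U) = 2 (y(V, U) = 3 - V/V = 3 - 1*1 = 3 - 1 = 2)
R/((18*(87 - 53))) + y(-128, -186)/1744 = 12761/((18*(87 - 53))) + 2/1744 = 12761/((18*34)) + 2*(1/1744) = 12761/612 + 1/872 = 2782051/133416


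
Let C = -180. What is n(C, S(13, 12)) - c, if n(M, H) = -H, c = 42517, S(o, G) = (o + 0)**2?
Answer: -42686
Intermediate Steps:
S(o, G) = o**2
n(C, S(13, 12)) - c = -1*13**2 - 1*42517 = -1*169 - 42517 = -169 - 42517 = -42686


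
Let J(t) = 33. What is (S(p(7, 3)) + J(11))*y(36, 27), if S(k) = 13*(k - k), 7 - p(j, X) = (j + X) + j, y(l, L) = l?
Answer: 1188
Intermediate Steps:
p(j, X) = 7 - X - 2*j (p(j, X) = 7 - ((j + X) + j) = 7 - ((X + j) + j) = 7 - (X + 2*j) = 7 + (-X - 2*j) = 7 - X - 2*j)
S(k) = 0 (S(k) = 13*0 = 0)
(S(p(7, 3)) + J(11))*y(36, 27) = (0 + 33)*36 = 33*36 = 1188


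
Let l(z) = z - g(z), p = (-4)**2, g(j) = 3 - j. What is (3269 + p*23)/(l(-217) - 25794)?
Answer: -3637/26231 ≈ -0.13865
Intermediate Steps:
p = 16
l(z) = -3 + 2*z (l(z) = z - (3 - z) = z + (-3 + z) = -3 + 2*z)
(3269 + p*23)/(l(-217) - 25794) = (3269 + 16*23)/((-3 + 2*(-217)) - 25794) = (3269 + 368)/((-3 - 434) - 25794) = 3637/(-437 - 25794) = 3637/(-26231) = 3637*(-1/26231) = -3637/26231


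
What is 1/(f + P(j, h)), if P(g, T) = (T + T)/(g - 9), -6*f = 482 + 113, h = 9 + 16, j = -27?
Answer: -9/905 ≈ -0.0099448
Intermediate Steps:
h = 25
f = -595/6 (f = -(482 + 113)/6 = -⅙*595 = -595/6 ≈ -99.167)
P(g, T) = 2*T/(-9 + g) (P(g, T) = (2*T)/(-9 + g) = 2*T/(-9 + g))
1/(f + P(j, h)) = 1/(-595/6 + 2*25/(-9 - 27)) = 1/(-595/6 + 2*25/(-36)) = 1/(-595/6 + 2*25*(-1/36)) = 1/(-595/6 - 25/18) = 1/(-905/9) = -9/905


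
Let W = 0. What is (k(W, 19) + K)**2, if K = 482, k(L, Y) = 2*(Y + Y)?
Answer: 311364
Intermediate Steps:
k(L, Y) = 4*Y (k(L, Y) = 2*(2*Y) = 4*Y)
(k(W, 19) + K)**2 = (4*19 + 482)**2 = (76 + 482)**2 = 558**2 = 311364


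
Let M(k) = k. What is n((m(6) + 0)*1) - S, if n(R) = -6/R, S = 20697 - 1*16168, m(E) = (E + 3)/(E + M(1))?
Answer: -13601/3 ≈ -4533.7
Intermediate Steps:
m(E) = (3 + E)/(1 + E) (m(E) = (E + 3)/(E + 1) = (3 + E)/(1 + E))
S = 4529 (S = 20697 - 16168 = 4529)
n((m(6) + 0)*1) - S = -6/((3 + 6)/(1 + 6) + 0) - 1*4529 = -6/(9/7 + 0) - 4529 = -6/((9/7)*1) - 4529 = -6/9/7 - 4529 = -6*7/9 - 4529 = -14/3 - 4529 = -13601/3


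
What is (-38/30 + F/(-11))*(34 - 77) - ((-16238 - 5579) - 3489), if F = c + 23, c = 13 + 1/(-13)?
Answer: 54699416/2145 ≈ 25501.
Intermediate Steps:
c = 168/13 (c = 13 - 1/13 = 168/13 ≈ 12.923)
F = 467/13 (F = 168/13 + 23 = 467/13 ≈ 35.923)
(-38/30 + F/(-11))*(34 - 77) - ((-16238 - 5579) - 3489) = (-38/30 + (467/13)/(-11))*(34 - 77) - ((-16238 - 5579) - 3489) = (-38*1/30 + (467/13)*(-1/11))*(-43) - (-21817 - 3489) = (-19/15 - 467/143)*(-43) - 1*(-25306) = -9722/2145*(-43) + 25306 = 418046/2145 + 25306 = 54699416/2145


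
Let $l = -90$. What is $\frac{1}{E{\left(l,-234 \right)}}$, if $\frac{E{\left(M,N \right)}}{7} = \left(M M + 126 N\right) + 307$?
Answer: $- \frac{1}{147539} \approx -6.7779 \cdot 10^{-6}$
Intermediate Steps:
$E{\left(M,N \right)} = 2149 + 7 M^{2} + 882 N$ ($E{\left(M,N \right)} = 7 \left(\left(M M + 126 N\right) + 307\right) = 7 \left(\left(M^{2} + 126 N\right) + 307\right) = 7 \left(307 + M^{2} + 126 N\right) = 2149 + 7 M^{2} + 882 N$)
$\frac{1}{E{\left(l,-234 \right)}} = \frac{1}{2149 + 7 \left(-90\right)^{2} + 882 \left(-234\right)} = \frac{1}{2149 + 7 \cdot 8100 - 206388} = \frac{1}{2149 + 56700 - 206388} = \frac{1}{-147539} = - \frac{1}{147539}$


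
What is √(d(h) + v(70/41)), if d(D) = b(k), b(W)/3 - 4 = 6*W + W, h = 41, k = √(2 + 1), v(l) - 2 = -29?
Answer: √(-15 + 21*√3) ≈ 4.6231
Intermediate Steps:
v(l) = -27 (v(l) = 2 - 29 = -27)
k = √3 ≈ 1.7320
b(W) = 12 + 21*W (b(W) = 12 + 3*(6*W + W) = 12 + 3*(7*W) = 12 + 21*W)
d(D) = 12 + 21*√3
√(d(h) + v(70/41)) = √((12 + 21*√3) - 27) = √(-15 + 21*√3)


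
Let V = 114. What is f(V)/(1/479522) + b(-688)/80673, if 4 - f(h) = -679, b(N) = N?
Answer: 26421498682310/80673 ≈ 3.2751e+8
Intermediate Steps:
f(h) = 683 (f(h) = 4 - 1*(-679) = 4 + 679 = 683)
f(V)/(1/479522) + b(-688)/80673 = 683/(1/479522) - 688/80673 = 683/(1/479522) - 688*1/80673 = 683*479522 - 688/80673 = 327513526 - 688/80673 = 26421498682310/80673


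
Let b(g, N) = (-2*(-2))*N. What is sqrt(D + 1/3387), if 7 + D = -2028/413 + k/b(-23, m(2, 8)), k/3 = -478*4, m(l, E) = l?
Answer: I*sqrt(1426278955603677)/1398831 ≈ 26.998*I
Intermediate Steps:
b(g, N) = 4*N
k = -5736 (k = 3*(-478*4) = 3*(-1912) = -5736)
D = -301040/413 (D = -7 + (-2028/413 - 5736/(4*2)) = -7 + (-2028*1/413 - 5736/8) = -7 + (-2028/413 - 5736*1/8) = -7 + (-2028/413 - 717) = -7 - 298149/413 = -301040/413 ≈ -728.91)
sqrt(D + 1/3387) = sqrt(-301040/413 + 1/3387) = sqrt(-1019622067/1398831) = I*sqrt(1426278955603677)/1398831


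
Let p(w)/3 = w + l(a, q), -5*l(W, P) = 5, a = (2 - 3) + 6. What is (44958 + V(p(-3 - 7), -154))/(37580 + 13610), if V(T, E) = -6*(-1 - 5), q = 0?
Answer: 22497/25595 ≈ 0.87896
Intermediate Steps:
a = 5 (a = -1 + 6 = 5)
l(W, P) = -1 (l(W, P) = -⅕*5 = -1)
p(w) = -3 + 3*w (p(w) = 3*(w - 1) = 3*(-1 + w) = -3 + 3*w)
V(T, E) = 36 (V(T, E) = -6*(-6) = 36)
(44958 + V(p(-3 - 7), -154))/(37580 + 13610) = (44958 + 36)/(37580 + 13610) = 44994/51190 = 44994*(1/51190) = 22497/25595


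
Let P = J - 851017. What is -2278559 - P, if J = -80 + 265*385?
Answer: -1529487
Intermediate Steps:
J = 101945 (J = -80 + 102025 = 101945)
P = -749072 (P = 101945 - 851017 = -749072)
-2278559 - P = -2278559 - 1*(-749072) = -2278559 + 749072 = -1529487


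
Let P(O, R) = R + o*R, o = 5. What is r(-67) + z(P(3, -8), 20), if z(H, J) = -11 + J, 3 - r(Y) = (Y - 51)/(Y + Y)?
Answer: 745/67 ≈ 11.119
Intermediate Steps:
r(Y) = 3 - (-51 + Y)/(2*Y) (r(Y) = 3 - (Y - 51)/(Y + Y) = 3 - (-51 + Y)/(2*Y))
P(O, R) = 6*R (P(O, R) = R + 5*R = 6*R)
r(-67) + z(P(3, -8), 20) = (½)*(51 + 5*(-67))/(-67) + (-11 + 20) = (½)*(-1/67)*(51 - 335) + 9 = (½)*(-1/67)*(-284) + 9 = 142/67 + 9 = 745/67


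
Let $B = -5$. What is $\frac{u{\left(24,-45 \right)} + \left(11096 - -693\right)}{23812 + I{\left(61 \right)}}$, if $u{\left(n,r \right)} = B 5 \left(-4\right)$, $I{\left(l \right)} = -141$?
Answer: $\frac{11889}{23671} \approx 0.50226$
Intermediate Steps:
$u{\left(n,r \right)} = 100$ ($u{\left(n,r \right)} = \left(-5\right) 5 \left(-4\right) = \left(-25\right) \left(-4\right) = 100$)
$\frac{u{\left(24,-45 \right)} + \left(11096 - -693\right)}{23812 + I{\left(61 \right)}} = \frac{100 + \left(11096 - -693\right)}{23812 - 141} = \frac{100 + \left(11096 + 693\right)}{23671} = \left(100 + 11789\right) \frac{1}{23671} = 11889 \cdot \frac{1}{23671} = \frac{11889}{23671}$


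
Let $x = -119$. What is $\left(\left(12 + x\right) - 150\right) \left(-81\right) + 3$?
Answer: $20820$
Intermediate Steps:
$\left(\left(12 + x\right) - 150\right) \left(-81\right) + 3 = \left(\left(12 - 119\right) - 150\right) \left(-81\right) + 3 = \left(-107 - 150\right) \left(-81\right) + 3 = \left(-257\right) \left(-81\right) + 3 = 20817 + 3 = 20820$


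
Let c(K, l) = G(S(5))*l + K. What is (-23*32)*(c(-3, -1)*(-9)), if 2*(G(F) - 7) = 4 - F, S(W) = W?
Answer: -62928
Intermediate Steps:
G(F) = 9 - F/2 (G(F) = 7 + (4 - F)/2 = 7 + (2 - F/2) = 9 - F/2)
c(K, l) = K + 13*l/2 (c(K, l) = (9 - 1/2*5)*l + K = (9 - 5/2)*l + K = 13*l/2 + K = K + 13*l/2)
(-23*32)*(c(-3, -1)*(-9)) = (-23*32)*((-3 + (13/2)*(-1))*(-9)) = -736*(-3 - 13/2)*(-9) = -(-6992)*(-9) = -736*171/2 = -62928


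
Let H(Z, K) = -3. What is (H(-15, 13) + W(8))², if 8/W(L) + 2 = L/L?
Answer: 121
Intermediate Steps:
W(L) = -8 (W(L) = 8/(-2 + L/L) = 8/(-2 + 1) = 8/(-1) = 8*(-1) = -8)
(H(-15, 13) + W(8))² = (-3 - 8)² = (-11)² = 121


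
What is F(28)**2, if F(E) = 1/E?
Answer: 1/784 ≈ 0.0012755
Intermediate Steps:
F(28)**2 = (1/28)**2 = 1/784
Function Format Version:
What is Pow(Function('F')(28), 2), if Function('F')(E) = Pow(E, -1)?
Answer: Rational(1, 784) ≈ 0.0012755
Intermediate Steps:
Pow(Function('F')(28), 2) = Pow(Pow(28, -1), 2) = Pow(Rational(1, 28), 2) = Rational(1, 784)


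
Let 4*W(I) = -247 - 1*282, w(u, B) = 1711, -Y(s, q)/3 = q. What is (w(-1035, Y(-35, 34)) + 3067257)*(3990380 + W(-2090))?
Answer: 12245942656822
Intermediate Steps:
Y(s, q) = -3*q
W(I) = -529/4 (W(I) = (-247 - 1*282)/4 = (-247 - 282)/4 = (1/4)*(-529) = -529/4)
(w(-1035, Y(-35, 34)) + 3067257)*(3990380 + W(-2090)) = (1711 + 3067257)*(3990380 - 529/4) = 3068968*(15960991/4) = 12245942656822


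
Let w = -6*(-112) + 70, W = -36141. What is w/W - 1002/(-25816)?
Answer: 1218415/66644004 ≈ 0.018282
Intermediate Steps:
w = 742 (w = 672 + 70 = 742)
w/W - 1002/(-25816) = 742/(-36141) - 1002/(-25816) = 742*(-1/36141) - 1002*(-1/25816) = -106/5163 + 501/12908 = 1218415/66644004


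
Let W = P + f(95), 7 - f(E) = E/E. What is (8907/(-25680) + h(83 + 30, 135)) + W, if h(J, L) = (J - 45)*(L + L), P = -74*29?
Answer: 138840231/8560 ≈ 16220.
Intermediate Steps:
f(E) = 6 (f(E) = 7 - E/E = 7 - 1*1 = 7 - 1 = 6)
P = -2146
h(J, L) = 2*L*(-45 + J) (h(J, L) = (-45 + J)*(2*L) = 2*L*(-45 + J))
W = -2140 (W = -2146 + 6 = -2140)
(8907/(-25680) + h(83 + 30, 135)) + W = (8907/(-25680) + 2*135*(-45 + (83 + 30))) - 2140 = (8907*(-1/25680) + 2*135*(-45 + 113)) - 2140 = (-2969/8560 + 2*135*68) - 2140 = (-2969/8560 + 18360) - 2140 = 157158631/8560 - 2140 = 138840231/8560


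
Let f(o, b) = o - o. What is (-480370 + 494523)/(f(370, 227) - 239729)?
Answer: -14153/239729 ≈ -0.059038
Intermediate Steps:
f(o, b) = 0
(-480370 + 494523)/(f(370, 227) - 239729) = (-480370 + 494523)/(0 - 239729) = 14153/(-239729) = 14153*(-1/239729) = -14153/239729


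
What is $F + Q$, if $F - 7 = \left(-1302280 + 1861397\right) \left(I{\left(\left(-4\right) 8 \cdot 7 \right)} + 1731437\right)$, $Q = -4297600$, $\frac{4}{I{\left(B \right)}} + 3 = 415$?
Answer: $\frac{99711371603325}{103} \approx 9.6807 \cdot 10^{11}$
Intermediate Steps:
$I{\left(B \right)} = \frac{1}{103}$ ($I{\left(B \right)} = \frac{4}{-3 + 415} = \frac{4}{412} = 4 \cdot \frac{1}{412} = \frac{1}{103}$)
$F = \frac{99711814256125}{103}$ ($F = 7 + \left(-1302280 + 1861397\right) \left(\frac{1}{103} + 1731437\right) = 7 + 559117 \cdot \frac{178338012}{103} = 7 + \frac{99711814255404}{103} = \frac{99711814256125}{103} \approx 9.6808 \cdot 10^{11}$)
$F + Q = \frac{99711814256125}{103} - 4297600 = \frac{99711371603325}{103}$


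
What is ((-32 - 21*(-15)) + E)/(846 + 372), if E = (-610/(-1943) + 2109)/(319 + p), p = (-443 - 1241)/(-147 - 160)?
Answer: 28017254026/117875501079 ≈ 0.23769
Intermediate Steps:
p = 1684/307 (p = -1684/(-307) = -1684*(-1/307) = 1684/307 ≈ 5.4853)
E = 1258207879/193555831 (E = (-610/(-1943) + 2109)/(319 + 1684/307) = (-610*(-1/1943) + 2109)/(99617/307) = (610/1943 + 2109)*(307/99617) = (4098397/1943)*(307/99617) = 1258207879/193555831 ≈ 6.5005)
((-32 - 21*(-15)) + E)/(846 + 372) = ((-32 - 21*(-15)) + 1258207879/193555831)/(846 + 372) = ((-32 + 315) + 1258207879/193555831)/1218 = (283 + 1258207879/193555831)*(1/1218) = (56034508052/193555831)*(1/1218) = 28017254026/117875501079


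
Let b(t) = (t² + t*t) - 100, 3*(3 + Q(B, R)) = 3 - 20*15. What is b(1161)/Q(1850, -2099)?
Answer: -1347871/51 ≈ -26429.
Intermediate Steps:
Q(B, R) = -102 (Q(B, R) = -3 + (3 - 20*15)/3 = -3 + (3 - 300)/3 = -3 + (⅓)*(-297) = -3 - 99 = -102)
b(t) = -100 + 2*t² (b(t) = (t² + t²) - 100 = 2*t² - 100 = -100 + 2*t²)
b(1161)/Q(1850, -2099) = (-100 + 2*1161²)/(-102) = (-100 + 2*1347921)*(-1/102) = (-100 + 2695842)*(-1/102) = 2695742*(-1/102) = -1347871/51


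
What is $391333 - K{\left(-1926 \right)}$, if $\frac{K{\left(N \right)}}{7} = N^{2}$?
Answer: $-25574999$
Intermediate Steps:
$K{\left(N \right)} = 7 N^{2}$
$391333 - K{\left(-1926 \right)} = 391333 - 7 \left(-1926\right)^{2} = 391333 - 7 \cdot 3709476 = 391333 - 25966332 = -25574999$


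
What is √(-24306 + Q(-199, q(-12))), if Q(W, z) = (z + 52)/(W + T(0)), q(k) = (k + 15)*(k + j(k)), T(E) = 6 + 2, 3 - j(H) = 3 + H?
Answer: I*√886717118/191 ≈ 155.9*I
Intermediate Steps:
j(H) = -H (j(H) = 3 - (3 + H) = 3 + (-3 - H) = -H)
T(E) = 8
q(k) = 0 (q(k) = (k + 15)*(k - k) = (15 + k)*0 = 0)
Q(W, z) = (52 + z)/(8 + W) (Q(W, z) = (z + 52)/(W + 8) = (52 + z)/(8 + W))
√(-24306 + Q(-199, q(-12))) = √(-24306 + (52 + 0)/(8 - 199)) = √(-24306 + 52/(-191)) = √(-24306 - 1/191*52) = √(-24306 - 52/191) = √(-4642498/191) = I*√886717118/191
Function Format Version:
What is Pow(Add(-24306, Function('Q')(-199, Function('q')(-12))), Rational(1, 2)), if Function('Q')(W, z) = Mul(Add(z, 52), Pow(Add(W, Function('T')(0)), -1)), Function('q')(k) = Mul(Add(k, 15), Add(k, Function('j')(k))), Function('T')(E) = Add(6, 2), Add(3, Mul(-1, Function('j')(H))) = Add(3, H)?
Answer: Mul(Rational(1, 191), I, Pow(886717118, Rational(1, 2))) ≈ Mul(155.90, I)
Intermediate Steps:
Function('j')(H) = Mul(-1, H) (Function('j')(H) = Add(3, Mul(-1, Add(3, H))) = Add(3, Add(-3, Mul(-1, H))) = Mul(-1, H))
Function('T')(E) = 8
Function('q')(k) = 0 (Function('q')(k) = Mul(Add(k, 15), Add(k, Mul(-1, k))) = Mul(Add(15, k), 0) = 0)
Function('Q')(W, z) = Mul(Pow(Add(8, W), -1), Add(52, z)) (Function('Q')(W, z) = Mul(Add(z, 52), Pow(Add(W, 8), -1)) = Mul(Add(52, z), Pow(Add(8, W), -1)) = Mul(Pow(Add(8, W), -1), Add(52, z)))
Pow(Add(-24306, Function('Q')(-199, Function('q')(-12))), Rational(1, 2)) = Pow(Add(-24306, Mul(Pow(Add(8, -199), -1), Add(52, 0))), Rational(1, 2)) = Pow(Add(-24306, Mul(Pow(-191, -1), 52)), Rational(1, 2)) = Pow(Add(-24306, Mul(Rational(-1, 191), 52)), Rational(1, 2)) = Pow(Add(-24306, Rational(-52, 191)), Rational(1, 2)) = Pow(Rational(-4642498, 191), Rational(1, 2)) = Mul(Rational(1, 191), I, Pow(886717118, Rational(1, 2)))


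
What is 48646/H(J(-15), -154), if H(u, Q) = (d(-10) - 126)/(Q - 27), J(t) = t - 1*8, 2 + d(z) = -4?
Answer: 4402463/66 ≈ 66704.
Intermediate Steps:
d(z) = -6 (d(z) = -2 - 4 = -6)
J(t) = -8 + t (J(t) = t - 8 = -8 + t)
H(u, Q) = -132/(-27 + Q) (H(u, Q) = (-6 - 126)/(Q - 27) = -132/(-27 + Q))
48646/H(J(-15), -154) = 48646/((-132/(-27 - 154))) = 48646/((-132/(-181))) = 48646/((-132*(-1/181))) = 48646/(132/181) = 48646*(181/132) = 4402463/66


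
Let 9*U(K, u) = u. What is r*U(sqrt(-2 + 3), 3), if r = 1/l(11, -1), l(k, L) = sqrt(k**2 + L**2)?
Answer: sqrt(122)/366 ≈ 0.030179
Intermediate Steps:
l(k, L) = sqrt(L**2 + k**2)
U(K, u) = u/9
r = sqrt(122)/122 (r = 1/(sqrt((-1)**2 + 11**2)) = 1/(sqrt(1 + 121)) = 1/(sqrt(122)) = sqrt(122)/122 ≈ 0.090536)
r*U(sqrt(-2 + 3), 3) = (sqrt(122)/122)*((1/9)*3) = (sqrt(122)/122)*(1/3) = sqrt(122)/366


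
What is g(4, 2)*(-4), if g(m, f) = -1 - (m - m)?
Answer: 4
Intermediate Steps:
g(m, f) = -1 (g(m, f) = -1 - 1*0 = -1 + 0 = -1)
g(4, 2)*(-4) = -1*(-4) = 4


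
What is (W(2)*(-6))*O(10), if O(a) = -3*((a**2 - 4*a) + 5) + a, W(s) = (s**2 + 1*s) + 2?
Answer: 8880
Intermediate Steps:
W(s) = 2 + s + s**2 (W(s) = (s**2 + s) + 2 = (s + s**2) + 2 = 2 + s + s**2)
O(a) = -15 - 3*a**2 + 13*a (O(a) = -3*(5 + a**2 - 4*a) + a = (-15 - 3*a**2 + 12*a) + a = -15 - 3*a**2 + 13*a)
(W(2)*(-6))*O(10) = ((2 + 2 + 2**2)*(-6))*(-15 - 3*10**2 + 13*10) = ((2 + 2 + 4)*(-6))*(-15 - 3*100 + 130) = (8*(-6))*(-15 - 300 + 130) = -48*(-185) = 8880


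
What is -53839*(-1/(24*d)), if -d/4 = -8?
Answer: 53839/768 ≈ 70.103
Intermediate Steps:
d = 32 (d = -4*(-8) = 32)
-53839*(-1/(24*d)) = -53839/((8*(-3))*32) = -53839/((-24*32)) = -53839/(-768) = -53839*(-1/768) = 53839/768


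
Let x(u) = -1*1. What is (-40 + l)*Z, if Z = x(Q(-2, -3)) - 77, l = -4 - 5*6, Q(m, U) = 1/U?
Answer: 5772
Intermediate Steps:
l = -34 (l = -4 - 30 = -34)
x(u) = -1
Z = -78 (Z = -1 - 77 = -78)
(-40 + l)*Z = (-40 - 34)*(-78) = -74*(-78) = 5772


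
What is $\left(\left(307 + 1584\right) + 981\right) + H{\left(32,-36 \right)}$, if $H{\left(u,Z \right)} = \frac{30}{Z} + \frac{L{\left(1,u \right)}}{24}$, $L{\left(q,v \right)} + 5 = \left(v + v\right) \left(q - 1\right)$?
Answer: $\frac{68903}{24} \approx 2871.0$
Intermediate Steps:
$L{\left(q,v \right)} = -5 + 2 v \left(-1 + q\right)$ ($L{\left(q,v \right)} = -5 + \left(v + v\right) \left(q - 1\right) = -5 + 2 v \left(-1 + q\right)$)
$H{\left(u,Z \right)} = - \frac{5}{24} + \frac{30}{Z}$ ($H{\left(u,Z \right)} = \frac{30}{Z} + \frac{-5 - 2 u + 2 \cdot 1 u}{24} = \frac{30}{Z} + \left(-5 - 2 u + 2 u\right) \frac{1}{24} = \frac{30}{Z} - \frac{5}{24} = - \frac{5}{24} + \frac{30}{Z}$)
$\left(\left(307 + 1584\right) + 981\right) + H{\left(32,-36 \right)} = \left(\left(307 + 1584\right) + 981\right) + \left(- \frac{5}{24} + \frac{30}{-36}\right) = \left(1891 + 981\right) + \left(- \frac{5}{24} + 30 \left(- \frac{1}{36}\right)\right) = 2872 - \frac{25}{24} = \frac{68903}{24}$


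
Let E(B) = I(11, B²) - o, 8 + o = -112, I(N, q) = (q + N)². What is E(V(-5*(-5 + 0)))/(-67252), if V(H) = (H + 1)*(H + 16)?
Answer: -1291329958809/67252 ≈ -1.9201e+7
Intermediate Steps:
I(N, q) = (N + q)²
o = -120 (o = -8 - 112 = -120)
V(H) = (1 + H)*(16 + H)
E(B) = 120 + (11 + B²)² (E(B) = (11 + B²)² - 1*(-120) = (11 + B²)² + 120 = 120 + (11 + B²)²)
E(V(-5*(-5 + 0)))/(-67252) = (120 + (11 + (16 + (-5*(-5 + 0))² + 17*(-5*(-5 + 0)))²)²)/(-67252) = (120 + (11 + (16 + (-5*(-5))² + 17*(-5*(-5)))²)²)*(-1/67252) = (120 + (11 + (16 + 25² + 17*25)²)²)*(-1/67252) = (120 + (11 + (16 + 625 + 425)²)²)*(-1/67252) = (120 + (11 + 1066²)²)*(-1/67252) = (120 + (11 + 1136356)²)*(-1/67252) = (120 + 1136367²)*(-1/67252) = (120 + 1291329958689)*(-1/67252) = 1291329958809*(-1/67252) = -1291329958809/67252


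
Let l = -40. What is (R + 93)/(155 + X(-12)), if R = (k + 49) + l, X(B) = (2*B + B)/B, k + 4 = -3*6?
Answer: 40/79 ≈ 0.50633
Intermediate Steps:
k = -22 (k = -4 - 3*6 = -4 - 18 = -22)
X(B) = 3 (X(B) = (3*B)/B = 3)
R = -13 (R = (-22 + 49) - 40 = 27 - 40 = -13)
(R + 93)/(155 + X(-12)) = (-13 + 93)/(155 + 3) = 80/158 = 80*(1/158) = 40/79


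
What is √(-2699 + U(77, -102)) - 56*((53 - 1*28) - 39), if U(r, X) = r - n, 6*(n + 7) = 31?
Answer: 784 + I*√94326/6 ≈ 784.0 + 51.188*I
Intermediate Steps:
n = -11/6 (n = -7 + (⅙)*31 = -7 + 31/6 = -11/6 ≈ -1.8333)
U(r, X) = 11/6 + r (U(r, X) = r - 1*(-11/6) = r + 11/6 = 11/6 + r)
√(-2699 + U(77, -102)) - 56*((53 - 1*28) - 39) = √(-2699 + (11/6 + 77)) - 56*((53 - 1*28) - 39) = √(-2699 + 473/6) - 56*((53 - 28) - 39) = √(-15721/6) - 56*(25 - 39) = I*√94326/6 - 56*(-14) = I*√94326/6 + 784 = 784 + I*√94326/6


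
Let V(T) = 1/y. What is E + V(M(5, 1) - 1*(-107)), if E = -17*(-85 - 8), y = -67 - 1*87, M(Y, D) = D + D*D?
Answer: 243473/154 ≈ 1581.0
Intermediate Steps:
M(Y, D) = D + D²
y = -154 (y = -67 - 87 = -154)
V(T) = -1/154 (V(T) = 1/(-154) = -1/154)
E = 1581 (E = -17*(-93) = 1581)
E + V(M(5, 1) - 1*(-107)) = 1581 - 1/154 = 243473/154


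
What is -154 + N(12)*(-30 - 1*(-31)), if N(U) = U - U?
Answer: -154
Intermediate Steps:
N(U) = 0
-154 + N(12)*(-30 - 1*(-31)) = -154 + 0*(-30 - 1*(-31)) = -154 + 0*(-30 + 31) = -154 + 0*1 = -154 + 0 = -154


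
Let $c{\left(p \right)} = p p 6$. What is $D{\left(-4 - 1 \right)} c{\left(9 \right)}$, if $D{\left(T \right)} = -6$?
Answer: $-2916$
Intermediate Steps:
$c{\left(p \right)} = 6 p^{2}$ ($c{\left(p \right)} = p^{2} \cdot 6 = 6 p^{2}$)
$D{\left(-4 - 1 \right)} c{\left(9 \right)} = - 6 \cdot 6 \cdot 9^{2} = - 6 \cdot 6 \cdot 81 = \left(-6\right) 486 = -2916$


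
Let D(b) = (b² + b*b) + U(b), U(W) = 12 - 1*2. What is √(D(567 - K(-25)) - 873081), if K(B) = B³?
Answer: √523488657 ≈ 22880.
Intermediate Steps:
U(W) = 10 (U(W) = 12 - 2 = 10)
D(b) = 10 + 2*b² (D(b) = (b² + b*b) + 10 = (b² + b²) + 10 = 2*b² + 10 = 10 + 2*b²)
√(D(567 - K(-25)) - 873081) = √((10 + 2*(567 - 1*(-25)³)²) - 873081) = √((10 + 2*(567 - 1*(-15625))²) - 873081) = √((10 + 2*(567 + 15625)²) - 873081) = √((10 + 2*16192²) - 873081) = √((10 + 2*262180864) - 873081) = √((10 + 524361728) - 873081) = √(524361738 - 873081) = √523488657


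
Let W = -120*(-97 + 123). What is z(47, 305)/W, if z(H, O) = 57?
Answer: -19/1040 ≈ -0.018269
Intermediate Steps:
W = -3120 (W = -120*26 = -3120)
z(47, 305)/W = 57/(-3120) = 57*(-1/3120) = -19/1040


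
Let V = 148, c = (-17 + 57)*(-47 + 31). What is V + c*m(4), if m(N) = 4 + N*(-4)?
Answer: 7828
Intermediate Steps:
m(N) = 4 - 4*N
c = -640 (c = 40*(-16) = -640)
V + c*m(4) = 148 - 640*(4 - 4*4) = 148 - 640*(4 - 16) = 148 - 640*(-12) = 148 + 7680 = 7828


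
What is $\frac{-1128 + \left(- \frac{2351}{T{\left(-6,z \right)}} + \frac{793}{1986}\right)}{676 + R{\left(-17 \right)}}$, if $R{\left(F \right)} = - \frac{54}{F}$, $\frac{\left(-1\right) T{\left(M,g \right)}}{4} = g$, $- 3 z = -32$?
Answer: $- \frac{2317421827}{1467542784} \approx -1.5791$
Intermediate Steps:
$z = \frac{32}{3}$ ($z = \left(- \frac{1}{3}\right) \left(-32\right) = \frac{32}{3} \approx 10.667$)
$T{\left(M,g \right)} = - 4 g$
$\frac{-1128 + \left(- \frac{2351}{T{\left(-6,z \right)}} + \frac{793}{1986}\right)}{676 + R{\left(-17 \right)}} = \frac{-1128 + \left(- \frac{2351}{\left(-4\right) \frac{32}{3}} + \frac{793}{1986}\right)}{676 - \frac{54}{-17}} = \frac{-1128 + \left(- \frac{2351}{- \frac{128}{3}} + 793 \cdot \frac{1}{1986}\right)}{676 - - \frac{54}{17}} = \frac{-1128 + \left(\left(-2351\right) \left(- \frac{3}{128}\right) + \frac{793}{1986}\right)}{676 + \frac{54}{17}} = \frac{-1128 + \left(\frac{7053}{128} + \frac{793}{1986}\right)}{\frac{11546}{17}} = \left(-1128 + \frac{7054381}{127104}\right) \frac{17}{11546} = \left(- \frac{136318931}{127104}\right) \frac{17}{11546} = - \frac{2317421827}{1467542784}$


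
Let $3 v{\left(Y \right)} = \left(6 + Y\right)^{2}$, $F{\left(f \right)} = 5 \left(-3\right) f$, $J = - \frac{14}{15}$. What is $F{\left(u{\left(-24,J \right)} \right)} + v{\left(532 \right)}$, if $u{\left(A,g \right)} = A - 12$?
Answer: $\frac{291064}{3} \approx 97021.0$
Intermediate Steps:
$J = - \frac{14}{15}$ ($J = \left(-14\right) \frac{1}{15} = - \frac{14}{15} \approx -0.93333$)
$u{\left(A,g \right)} = -12 + A$
$F{\left(f \right)} = - 15 f$
$v{\left(Y \right)} = \frac{\left(6 + Y\right)^{2}}{3}$
$F{\left(u{\left(-24,J \right)} \right)} + v{\left(532 \right)} = - 15 \left(-12 - 24\right) + \frac{\left(6 + 532\right)^{2}}{3} = \left(-15\right) \left(-36\right) + \frac{538^{2}}{3} = 540 + \frac{1}{3} \cdot 289444 = 540 + \frac{289444}{3} = \frac{291064}{3}$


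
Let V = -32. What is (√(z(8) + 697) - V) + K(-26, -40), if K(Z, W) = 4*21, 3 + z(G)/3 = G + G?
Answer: 116 + 4*√46 ≈ 143.13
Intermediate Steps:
z(G) = -9 + 6*G (z(G) = -9 + 3*(G + G) = -9 + 3*(2*G) = -9 + 6*G)
K(Z, W) = 84
(√(z(8) + 697) - V) + K(-26, -40) = (√((-9 + 6*8) + 697) - 1*(-32)) + 84 = (√((-9 + 48) + 697) + 32) + 84 = (√(39 + 697) + 32) + 84 = (√736 + 32) + 84 = (4*√46 + 32) + 84 = (32 + 4*√46) + 84 = 116 + 4*√46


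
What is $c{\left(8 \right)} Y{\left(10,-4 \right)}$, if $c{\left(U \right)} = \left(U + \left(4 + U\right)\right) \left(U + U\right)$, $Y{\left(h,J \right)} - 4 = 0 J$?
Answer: $1280$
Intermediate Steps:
$Y{\left(h,J \right)} = 4$ ($Y{\left(h,J \right)} = 4 + 0 J = 4 + 0 = 4$)
$c{\left(U \right)} = 2 U \left(4 + 2 U\right)$ ($c{\left(U \right)} = \left(4 + 2 U\right) 2 U = 2 U \left(4 + 2 U\right)$)
$c{\left(8 \right)} Y{\left(10,-4 \right)} = 4 \cdot 8 \left(2 + 8\right) 4 = 4 \cdot 8 \cdot 10 \cdot 4 = 320 \cdot 4 = 1280$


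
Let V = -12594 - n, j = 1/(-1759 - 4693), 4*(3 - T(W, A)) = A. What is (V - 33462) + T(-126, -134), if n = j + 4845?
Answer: -328177753/6452 ≈ -50865.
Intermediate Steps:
T(W, A) = 3 - A/4
j = -1/6452 (j = 1/(-6452) = -1/6452 ≈ -0.00015499)
n = 31259939/6452 (n = -1/6452 + 4845 = 31259939/6452 ≈ 4845.0)
V = -112516427/6452 (V = -12594 - 1*31259939/6452 = -12594 - 31259939/6452 = -112516427/6452 ≈ -17439.)
(V - 33462) + T(-126, -134) = (-112516427/6452 - 33462) + (3 - 1/4*(-134)) = -328413251/6452 + (3 + 67/2) = -328413251/6452 + 73/2 = -328177753/6452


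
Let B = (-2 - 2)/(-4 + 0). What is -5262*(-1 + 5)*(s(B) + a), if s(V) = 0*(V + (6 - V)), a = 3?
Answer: -63144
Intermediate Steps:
B = 1 (B = -4/(-4) = -4*(-1/4) = 1)
s(V) = 0 (s(V) = 0*6 = 0)
-5262*(-1 + 5)*(s(B) + a) = -5262*(-1 + 5)*(0 + 3) = -21048*3 = -5262*12 = -63144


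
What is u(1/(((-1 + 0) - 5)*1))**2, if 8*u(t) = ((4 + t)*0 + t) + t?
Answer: 1/576 ≈ 0.0017361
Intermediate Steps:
u(t) = t/4 (u(t) = (((4 + t)*0 + t) + t)/8 = ((0 + t) + t)/8 = (t + t)/8 = (2*t)/8 = t/4)
u(1/(((-1 + 0) - 5)*1))**2 = (1/(4*((((-1 + 0) - 5)*1))))**2 = (1/(4*(((-1 - 5)*1))))**2 = (1/(4*((-6*1))))**2 = ((1/4)/(-6))**2 = ((1/4)*(-1/6))**2 = (-1/24)**2 = 1/576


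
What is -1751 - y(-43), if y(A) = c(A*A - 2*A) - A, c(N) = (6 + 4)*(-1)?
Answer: -1784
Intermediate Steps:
c(N) = -10 (c(N) = 10*(-1) = -10)
y(A) = -10 - A
-1751 - y(-43) = -1751 - (-10 - 1*(-43)) = -1751 - (-10 + 43) = -1751 - 1*33 = -1751 - 33 = -1784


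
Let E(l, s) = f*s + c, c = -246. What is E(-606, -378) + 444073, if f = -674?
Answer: 698599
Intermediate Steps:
E(l, s) = -246 - 674*s (E(l, s) = -674*s - 246 = -246 - 674*s)
E(-606, -378) + 444073 = (-246 - 674*(-378)) + 444073 = (-246 + 254772) + 444073 = 254526 + 444073 = 698599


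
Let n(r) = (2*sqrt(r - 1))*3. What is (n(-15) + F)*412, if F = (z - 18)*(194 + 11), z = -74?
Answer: -7770320 + 9888*I ≈ -7.7703e+6 + 9888.0*I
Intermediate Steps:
F = -18860 (F = (-74 - 18)*(194 + 11) = -92*205 = -18860)
n(r) = 6*sqrt(-1 + r) (n(r) = (2*sqrt(-1 + r))*3 = 6*sqrt(-1 + r))
(n(-15) + F)*412 = (6*sqrt(-1 - 15) - 18860)*412 = (6*sqrt(-16) - 18860)*412 = (6*(4*I) - 18860)*412 = (24*I - 18860)*412 = (-18860 + 24*I)*412 = -7770320 + 9888*I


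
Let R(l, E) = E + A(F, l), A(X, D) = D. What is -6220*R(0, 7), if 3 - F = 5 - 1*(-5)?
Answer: -43540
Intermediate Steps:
F = -7 (F = 3 - (5 - 1*(-5)) = 3 - (5 + 5) = 3 - 1*10 = 3 - 10 = -7)
R(l, E) = E + l
-6220*R(0, 7) = -6220*(7 + 0) = -6220*7 = -43540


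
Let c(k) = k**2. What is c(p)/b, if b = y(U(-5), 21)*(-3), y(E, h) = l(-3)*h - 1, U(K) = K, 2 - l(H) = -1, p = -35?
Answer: -1225/186 ≈ -6.5860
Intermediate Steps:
l(H) = 3 (l(H) = 2 - 1*(-1) = 2 + 1 = 3)
y(E, h) = -1 + 3*h (y(E, h) = 3*h - 1 = -1 + 3*h)
b = -186 (b = (-1 + 3*21)*(-3) = (-1 + 63)*(-3) = 62*(-3) = -186)
c(p)/b = (-35)**2/(-186) = 1225*(-1/186) = -1225/186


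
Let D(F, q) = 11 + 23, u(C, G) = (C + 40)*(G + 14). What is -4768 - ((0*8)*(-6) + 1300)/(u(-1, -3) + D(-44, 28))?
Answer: -2208884/463 ≈ -4770.8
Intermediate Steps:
u(C, G) = (14 + G)*(40 + C) (u(C, G) = (40 + C)*(14 + G) = (14 + G)*(40 + C))
D(F, q) = 34
-4768 - ((0*8)*(-6) + 1300)/(u(-1, -3) + D(-44, 28)) = -4768 - ((0*8)*(-6) + 1300)/((560 + 14*(-1) + 40*(-3) - 1*(-3)) + 34) = -4768 - (0*(-6) + 1300)/((560 - 14 - 120 + 3) + 34) = -4768 - (0 + 1300)/(429 + 34) = -4768 - 1300/463 = -2208884/463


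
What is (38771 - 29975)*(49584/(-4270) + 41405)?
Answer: 777345470868/2135 ≈ 3.6410e+8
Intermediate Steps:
(38771 - 29975)*(49584/(-4270) + 41405) = 8796*(49584*(-1/4270) + 41405) = 8796*(-24792/2135 + 41405) = 8796*(88374883/2135) = 777345470868/2135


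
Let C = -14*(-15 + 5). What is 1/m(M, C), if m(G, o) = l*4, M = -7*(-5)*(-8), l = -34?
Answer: -1/136 ≈ -0.0073529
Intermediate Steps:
C = 140 (C = -14*(-10) = 140)
M = -280 (M = 35*(-8) = -280)
m(G, o) = -136 (m(G, o) = -34*4 = -136)
1/m(M, C) = 1/(-136) = -1/136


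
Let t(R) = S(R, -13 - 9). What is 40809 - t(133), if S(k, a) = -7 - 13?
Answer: 40829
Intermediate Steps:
S(k, a) = -20
t(R) = -20
40809 - t(133) = 40809 - 1*(-20) = 40809 + 20 = 40829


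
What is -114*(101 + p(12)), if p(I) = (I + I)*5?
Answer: -25194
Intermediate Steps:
p(I) = 10*I (p(I) = (2*I)*5 = 10*I)
-114*(101 + p(12)) = -114*(101 + 10*12) = -114*(101 + 120) = -114*221 = -25194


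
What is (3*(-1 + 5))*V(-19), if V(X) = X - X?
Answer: 0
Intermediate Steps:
V(X) = 0
(3*(-1 + 5))*V(-19) = (3*(-1 + 5))*0 = (3*4)*0 = 12*0 = 0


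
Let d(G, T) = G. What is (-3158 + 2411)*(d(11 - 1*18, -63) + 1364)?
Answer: -1013679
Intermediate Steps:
(-3158 + 2411)*(d(11 - 1*18, -63) + 1364) = (-3158 + 2411)*((11 - 1*18) + 1364) = -747*((11 - 18) + 1364) = -747*(-7 + 1364) = -747*1357 = -1013679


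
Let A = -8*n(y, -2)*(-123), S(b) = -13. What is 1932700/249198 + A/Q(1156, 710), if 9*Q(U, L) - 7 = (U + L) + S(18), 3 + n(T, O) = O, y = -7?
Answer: -61997212/3862569 ≈ -16.051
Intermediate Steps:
n(T, O) = -3 + O
Q(U, L) = -2/3 + L/9 + U/9 (Q(U, L) = 7/9 + ((U + L) - 13)/9 = 7/9 + ((L + U) - 13)/9 = 7/9 + (-13 + L + U)/9 = 7/9 + (-13/9 + L/9 + U/9) = -2/3 + L/9 + U/9)
A = -4920 (A = -8*(-3 - 2)*(-123) = -8*(-5)*(-123) = 40*(-123) = -4920)
1932700/249198 + A/Q(1156, 710) = 1932700/249198 - 4920/(-2/3 + (1/9)*710 + (1/9)*1156) = 1932700*(1/249198) - 4920/(-2/3 + 710/9 + 1156/9) = 966350/124599 - 4920/620/3 = 966350/124599 - 4920*3/620 = 966350/124599 - 738/31 = -61997212/3862569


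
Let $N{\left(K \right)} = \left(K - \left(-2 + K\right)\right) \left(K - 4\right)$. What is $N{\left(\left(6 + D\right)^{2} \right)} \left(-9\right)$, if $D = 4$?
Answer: $-1728$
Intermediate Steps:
$N{\left(K \right)} = -8 + 2 K$ ($N{\left(K \right)} = 2 \left(-4 + K\right) = -8 + 2 K$)
$N{\left(\left(6 + D\right)^{2} \right)} \left(-9\right) = \left(-8 + 2 \left(6 + 4\right)^{2}\right) \left(-9\right) = \left(-8 + 2 \cdot 10^{2}\right) \left(-9\right) = \left(-8 + 2 \cdot 100\right) \left(-9\right) = \left(-8 + 200\right) \left(-9\right) = 192 \left(-9\right) = -1728$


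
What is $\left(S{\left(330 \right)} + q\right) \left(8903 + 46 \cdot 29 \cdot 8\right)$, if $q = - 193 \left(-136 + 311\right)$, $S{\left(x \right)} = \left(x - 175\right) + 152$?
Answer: $-655136100$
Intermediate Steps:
$S{\left(x \right)} = -23 + x$ ($S{\left(x \right)} = \left(-175 + x\right) + 152 = -23 + x$)
$q = -33775$ ($q = \left(-193\right) 175 = -33775$)
$\left(S{\left(330 \right)} + q\right) \left(8903 + 46 \cdot 29 \cdot 8\right) = \left(\left(-23 + 330\right) - 33775\right) \left(8903 + 46 \cdot 29 \cdot 8\right) = \left(307 - 33775\right) \left(8903 + 1334 \cdot 8\right) = - 33468 \left(8903 + 10672\right) = \left(-33468\right) 19575 = -655136100$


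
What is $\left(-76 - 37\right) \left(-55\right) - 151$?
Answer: $6064$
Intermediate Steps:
$\left(-76 - 37\right) \left(-55\right) - 151 = \left(-113\right) \left(-55\right) - 151 = 6215 - 151 = 6064$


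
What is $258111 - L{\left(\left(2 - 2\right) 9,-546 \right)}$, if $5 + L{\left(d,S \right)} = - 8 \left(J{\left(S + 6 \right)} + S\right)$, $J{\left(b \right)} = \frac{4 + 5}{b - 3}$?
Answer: $\frac{45928364}{181} \approx 2.5375 \cdot 10^{5}$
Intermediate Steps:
$J{\left(b \right)} = \frac{9}{-3 + b}$
$L{\left(d,S \right)} = -5 - \frac{72}{3 + S} - 8 S$ ($L{\left(d,S \right)} = -5 - 8 \left(\frac{9}{-3 + \left(S + 6\right)} + S\right) = -5 - 8 \left(\frac{9}{-3 + \left(6 + S\right)} + S\right) = -5 - 8 \left(\frac{9}{3 + S} + S\right) = -5 - 8 \left(S + \frac{9}{3 + S}\right) = -5 - \left(8 S + \frac{72}{3 + S}\right) = -5 - \frac{72}{3 + S} - 8 S$)
$258111 - L{\left(\left(2 - 2\right) 9,-546 \right)} = 258111 - \frac{-72 + \left(-5 - -4368\right) \left(3 - 546\right)}{3 - 546} = 258111 - \frac{-72 + \left(-5 + 4368\right) \left(-543\right)}{-543} = 258111 - - \frac{-72 + 4363 \left(-543\right)}{543} = 258111 - - \frac{-72 - 2369109}{543} = 258111 - \left(- \frac{1}{543}\right) \left(-2369181\right) = 258111 - \frac{789727}{181} = \frac{45928364}{181}$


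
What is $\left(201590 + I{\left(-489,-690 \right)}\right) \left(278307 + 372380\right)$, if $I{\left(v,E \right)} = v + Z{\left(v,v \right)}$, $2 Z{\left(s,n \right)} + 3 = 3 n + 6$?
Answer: $130377503503$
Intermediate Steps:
$Z{\left(s,n \right)} = \frac{3}{2} + \frac{3 n}{2}$ ($Z{\left(s,n \right)} = - \frac{3}{2} + \frac{3 n + 6}{2} = - \frac{3}{2} + \frac{6 + 3 n}{2} = - \frac{3}{2} + \left(3 + \frac{3 n}{2}\right) = \frac{3}{2} + \frac{3 n}{2}$)
$I{\left(v,E \right)} = \frac{3}{2} + \frac{5 v}{2}$ ($I{\left(v,E \right)} = v + \left(\frac{3}{2} + \frac{3 v}{2}\right) = \frac{3}{2} + \frac{5 v}{2}$)
$\left(201590 + I{\left(-489,-690 \right)}\right) \left(278307 + 372380\right) = \left(201590 + \left(\frac{3}{2} + \frac{5}{2} \left(-489\right)\right)\right) \left(278307 + 372380\right) = \left(201590 + \left(\frac{3}{2} - \frac{2445}{2}\right)\right) 650687 = \left(201590 - 1221\right) 650687 = 200369 \cdot 650687 = 130377503503$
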